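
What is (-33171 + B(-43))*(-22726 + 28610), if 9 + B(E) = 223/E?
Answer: -8396250292/43 ≈ -1.9526e+8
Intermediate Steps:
B(E) = -9 + 223/E
(-33171 + B(-43))*(-22726 + 28610) = (-33171 + (-9 + 223/(-43)))*(-22726 + 28610) = (-33171 + (-9 + 223*(-1/43)))*5884 = (-33171 + (-9 - 223/43))*5884 = (-33171 - 610/43)*5884 = -1426963/43*5884 = -8396250292/43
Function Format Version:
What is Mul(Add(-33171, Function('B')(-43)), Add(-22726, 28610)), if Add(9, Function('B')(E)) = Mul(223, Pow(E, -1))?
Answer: Rational(-8396250292, 43) ≈ -1.9526e+8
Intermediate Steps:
Function('B')(E) = Add(-9, Mul(223, Pow(E, -1)))
Mul(Add(-33171, Function('B')(-43)), Add(-22726, 28610)) = Mul(Add(-33171, Add(-9, Mul(223, Pow(-43, -1)))), Add(-22726, 28610)) = Mul(Add(-33171, Add(-9, Mul(223, Rational(-1, 43)))), 5884) = Mul(Add(-33171, Add(-9, Rational(-223, 43))), 5884) = Mul(Add(-33171, Rational(-610, 43)), 5884) = Mul(Rational(-1426963, 43), 5884) = Rational(-8396250292, 43)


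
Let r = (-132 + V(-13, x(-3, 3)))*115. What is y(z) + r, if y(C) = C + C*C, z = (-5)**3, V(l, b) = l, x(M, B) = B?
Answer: -1175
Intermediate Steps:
r = -16675 (r = (-132 - 13)*115 = -145*115 = -16675)
z = -125
y(C) = C + C**2
y(z) + r = -125*(1 - 125) - 16675 = -125*(-124) - 16675 = 15500 - 16675 = -1175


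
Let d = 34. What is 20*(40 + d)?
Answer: 1480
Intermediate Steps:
20*(40 + d) = 20*(40 + 34) = 20*74 = 1480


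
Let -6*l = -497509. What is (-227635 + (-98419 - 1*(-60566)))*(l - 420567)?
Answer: 89641713464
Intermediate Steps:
l = 497509/6 (l = -⅙*(-497509) = 497509/6 ≈ 82918.)
(-227635 + (-98419 - 1*(-60566)))*(l - 420567) = (-227635 + (-98419 - 1*(-60566)))*(497509/6 - 420567) = (-227635 + (-98419 + 60566))*(-2025893/6) = (-227635 - 37853)*(-2025893/6) = -265488*(-2025893/6) = 89641713464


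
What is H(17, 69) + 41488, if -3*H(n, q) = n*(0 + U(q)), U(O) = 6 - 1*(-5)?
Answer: 124277/3 ≈ 41426.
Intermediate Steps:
U(O) = 11 (U(O) = 6 + 5 = 11)
H(n, q) = -11*n/3 (H(n, q) = -n*(0 + 11)/3 = -n*11/3 = -11*n/3)
H(17, 69) + 41488 = -11/3*17 + 41488 = -187/3 + 41488 = 124277/3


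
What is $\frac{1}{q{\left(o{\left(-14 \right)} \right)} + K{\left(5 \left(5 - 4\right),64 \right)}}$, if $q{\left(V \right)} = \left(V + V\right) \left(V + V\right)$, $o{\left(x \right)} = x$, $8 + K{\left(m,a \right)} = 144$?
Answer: $\frac{1}{920} \approx 0.001087$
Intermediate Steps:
$K{\left(m,a \right)} = 136$ ($K{\left(m,a \right)} = -8 + 144 = 136$)
$q{\left(V \right)} = 4 V^{2}$ ($q{\left(V \right)} = 2 V 2 V = 4 V^{2}$)
$\frac{1}{q{\left(o{\left(-14 \right)} \right)} + K{\left(5 \left(5 - 4\right),64 \right)}} = \frac{1}{4 \left(-14\right)^{2} + 136} = \frac{1}{4 \cdot 196 + 136} = \frac{1}{784 + 136} = \frac{1}{920}$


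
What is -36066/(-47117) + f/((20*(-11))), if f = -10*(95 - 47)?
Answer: 1527534/518287 ≈ 2.9473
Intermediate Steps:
f = -480 (f = -10*48 = -480)
-36066/(-47117) + f/((20*(-11))) = -36066/(-47117) - 480/(20*(-11)) = -36066*(-1/47117) - 480/(-220) = 36066/47117 - 480*(-1/220) = 36066/47117 + 24/11 = 1527534/518287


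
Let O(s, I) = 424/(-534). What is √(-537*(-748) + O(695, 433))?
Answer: 28*√36524265/267 ≈ 633.78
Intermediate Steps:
O(s, I) = -212/267 (O(s, I) = 424*(-1/534) = -212/267)
√(-537*(-748) + O(695, 433)) = √(-537*(-748) - 212/267) = √(401676 - 212/267) = √(107247280/267) = 28*√36524265/267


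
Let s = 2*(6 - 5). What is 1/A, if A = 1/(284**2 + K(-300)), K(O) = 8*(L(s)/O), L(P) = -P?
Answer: 6049204/75 ≈ 80656.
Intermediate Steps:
s = 2 (s = 2*1 = 2)
K(O) = -16/O (K(O) = 8*((-1*2)/O) = 8*(-2/O) = -16/O)
A = 75/6049204 (A = 1/(284**2 - 16/(-300)) = 1/(80656 - 16*(-1/300)) = 1/(80656 + 4/75) = 1/(6049204/75) = 75/6049204 ≈ 1.2398e-5)
1/A = 1/(75/6049204) = 6049204/75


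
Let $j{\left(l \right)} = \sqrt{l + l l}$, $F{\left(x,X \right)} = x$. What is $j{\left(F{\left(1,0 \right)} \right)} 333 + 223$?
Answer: $223 + 333 \sqrt{2} \approx 693.93$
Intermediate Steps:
$j{\left(l \right)} = \sqrt{l + l^{2}}$
$j{\left(F{\left(1,0 \right)} \right)} 333 + 223 = \sqrt{1 \left(1 + 1\right)} 333 + 223 = \sqrt{1 \cdot 2} \cdot 333 + 223 = \sqrt{2} \cdot 333 + 223 = 333 \sqrt{2} + 223 = 223 + 333 \sqrt{2}$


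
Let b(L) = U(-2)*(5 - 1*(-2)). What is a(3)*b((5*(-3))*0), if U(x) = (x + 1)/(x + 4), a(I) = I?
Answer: -21/2 ≈ -10.500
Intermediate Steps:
U(x) = (1 + x)/(4 + x)
b(L) = -7/2 (b(L) = ((1 - 2)/(4 - 2))*(5 - 1*(-2)) = (-1/2)*(5 + 2) = ((½)*(-1))*7 = -½*7 = -7/2)
a(3)*b((5*(-3))*0) = 3*(-7/2) = -21/2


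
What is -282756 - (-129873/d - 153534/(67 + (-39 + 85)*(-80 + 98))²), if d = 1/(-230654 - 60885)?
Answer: -30329471752732041/801025 ≈ -3.7863e+10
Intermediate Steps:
d = -1/291539 (d = 1/(-291539) = -1/291539 ≈ -3.4301e-6)
-282756 - (-129873/d - 153534/(67 + (-39 + 85)*(-80 + 98))²) = -282756 - (-129873/(-1/291539) - 153534/(67 + (-39 + 85)*(-80 + 98))²) = -282756 - (-129873*(-291539) - 153534/(67 + 46*18)²) = -282756 - (37863044547 - 153534/(67 + 828)²) = -282756 - (37863044547 - 153534/(895²)) = -282756 - (37863044547 - 153534/801025) = -282756 - 1*30329245258107141/801025 = -282756 - 30329245258107141/801025 = -30329471752732041/801025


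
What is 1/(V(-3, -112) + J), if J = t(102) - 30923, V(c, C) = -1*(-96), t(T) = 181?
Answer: -1/30646 ≈ -3.2631e-5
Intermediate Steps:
V(c, C) = 96
J = -30742 (J = 181 - 30923 = -30742)
1/(V(-3, -112) + J) = 1/(96 - 30742) = 1/(-30646) = -1/30646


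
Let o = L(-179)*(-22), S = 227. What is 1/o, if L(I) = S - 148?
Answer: -1/1738 ≈ -0.00057537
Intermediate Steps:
L(I) = 79 (L(I) = 227 - 148 = 79)
o = -1738 (o = 79*(-22) = -1738)
1/o = 1/(-1738) = -1/1738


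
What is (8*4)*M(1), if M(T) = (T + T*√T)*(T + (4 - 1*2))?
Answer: 192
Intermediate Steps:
M(T) = (2 + T)*(T + T^(3/2)) (M(T) = (T + T^(3/2))*(T + (4 - 2)) = (T + T^(3/2))*(T + 2) = (T + T^(3/2))*(2 + T) = (2 + T)*(T + T^(3/2)))
(8*4)*M(1) = (8*4)*(1² + 1^(5/2) + 2*1 + 2*1^(3/2)) = 32*(1 + 1 + 2 + 2*1) = 32*(1 + 1 + 2 + 2) = 32*6 = 192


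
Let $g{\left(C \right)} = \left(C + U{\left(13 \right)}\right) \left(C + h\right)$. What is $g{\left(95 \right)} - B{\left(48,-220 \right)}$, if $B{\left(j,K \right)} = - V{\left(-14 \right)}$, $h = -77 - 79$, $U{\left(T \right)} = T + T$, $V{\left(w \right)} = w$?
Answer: $-7395$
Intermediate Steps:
$U{\left(T \right)} = 2 T$
$h = -156$ ($h = -77 - 79 = -156$)
$g{\left(C \right)} = \left(-156 + C\right) \left(26 + C\right)$ ($g{\left(C \right)} = \left(C + 2 \cdot 13\right) \left(C - 156\right) = \left(C + 26\right) \left(-156 + C\right) = \left(26 + C\right) \left(-156 + C\right) = \left(-156 + C\right) \left(26 + C\right)$)
$B{\left(j,K \right)} = 14$ ($B{\left(j,K \right)} = \left(-1\right) \left(-14\right) = 14$)
$g{\left(95 \right)} - B{\left(48,-220 \right)} = \left(-4056 + 95^{2} - 12350\right) - 14 = \left(-4056 + 9025 - 12350\right) - 14 = -7381 - 14 = -7395$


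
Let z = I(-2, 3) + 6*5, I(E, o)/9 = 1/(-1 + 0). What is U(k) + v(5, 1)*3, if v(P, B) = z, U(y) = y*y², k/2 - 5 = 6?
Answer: 10711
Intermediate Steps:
k = 22 (k = 10 + 2*6 = 10 + 12 = 22)
U(y) = y³
I(E, o) = -9 (I(E, o) = 9/(-1 + 0) = 9/(-1) = 9*(-1) = -9)
z = 21 (z = -9 + 6*5 = -9 + 30 = 21)
v(P, B) = 21
U(k) + v(5, 1)*3 = 22³ + 21*3 = 10648 + 63 = 10711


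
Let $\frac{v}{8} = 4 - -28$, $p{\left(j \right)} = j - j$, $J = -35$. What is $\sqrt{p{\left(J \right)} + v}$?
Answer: $16$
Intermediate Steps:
$p{\left(j \right)} = 0$
$v = 256$ ($v = 8 \left(4 - -28\right) = 8 \left(4 + 28\right) = 8 \cdot 32 = 256$)
$\sqrt{p{\left(J \right)} + v} = \sqrt{0 + 256} = \sqrt{256} = 16$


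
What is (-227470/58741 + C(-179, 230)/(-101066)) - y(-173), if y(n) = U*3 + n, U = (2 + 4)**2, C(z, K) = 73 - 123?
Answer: 181450058960/2968358953 ≈ 61.128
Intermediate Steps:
C(z, K) = -50
U = 36 (U = 6**2 = 36)
y(n) = 108 + n (y(n) = 36*3 + n = 108 + n)
(-227470/58741 + C(-179, 230)/(-101066)) - y(-173) = (-227470/58741 - 50/(-101066)) - (108 - 173) = (-227470*1/58741 - 50*(-1/101066)) - 1*(-65) = (-227470/58741 + 25/50533) + 65 = -11493272985/2968358953 + 65 = 181450058960/2968358953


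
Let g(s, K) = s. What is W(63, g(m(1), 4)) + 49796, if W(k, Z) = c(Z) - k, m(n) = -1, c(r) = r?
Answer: 49732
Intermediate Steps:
W(k, Z) = Z - k
W(63, g(m(1), 4)) + 49796 = (-1 - 1*63) + 49796 = (-1 - 63) + 49796 = -64 + 49796 = 49732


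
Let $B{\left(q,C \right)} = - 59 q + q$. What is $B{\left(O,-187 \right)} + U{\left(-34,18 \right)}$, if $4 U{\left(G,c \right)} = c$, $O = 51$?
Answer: $- \frac{5907}{2} \approx -2953.5$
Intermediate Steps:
$U{\left(G,c \right)} = \frac{c}{4}$
$B{\left(q,C \right)} = - 58 q$
$B{\left(O,-187 \right)} + U{\left(-34,18 \right)} = \left(-58\right) 51 + \frac{1}{4} \cdot 18 = -2958 + \frac{9}{2} = - \frac{5907}{2}$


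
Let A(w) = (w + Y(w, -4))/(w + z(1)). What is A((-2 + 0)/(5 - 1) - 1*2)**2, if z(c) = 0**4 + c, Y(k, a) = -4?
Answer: 169/9 ≈ 18.778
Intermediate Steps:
z(c) = c (z(c) = 0 + c = c)
A(w) = (-4 + w)/(1 + w) (A(w) = (w - 4)/(w + 1) = (-4 + w)/(1 + w))
A((-2 + 0)/(5 - 1) - 1*2)**2 = ((-4 + ((-2 + 0)/(5 - 1) - 1*2))/(1 + ((-2 + 0)/(5 - 1) - 1*2)))**2 = ((-4 + (-2/4 - 2))/(1 + (-2/4 - 2)))**2 = ((-4 + (-2*1/4 - 2))/(1 + (-2*1/4 - 2)))**2 = ((-4 + (-1/2 - 2))/(1 + (-1/2 - 2)))**2 = ((-4 - 5/2)/(1 - 5/2))**2 = (-13/2/(-3/2))**2 = (-2/3*(-13/2))**2 = (13/3)**2 = 169/9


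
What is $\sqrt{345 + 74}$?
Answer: $\sqrt{419} \approx 20.469$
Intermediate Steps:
$\sqrt{345 + 74} = \sqrt{419}$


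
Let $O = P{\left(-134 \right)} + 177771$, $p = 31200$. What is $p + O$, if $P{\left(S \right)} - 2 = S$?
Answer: $208839$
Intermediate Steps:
$P{\left(S \right)} = 2 + S$
$O = 177639$ ($O = \left(2 - 134\right) + 177771 = -132 + 177771 = 177639$)
$p + O = 31200 + 177639 = 208839$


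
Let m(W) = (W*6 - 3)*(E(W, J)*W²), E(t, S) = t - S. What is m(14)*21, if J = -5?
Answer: 6334524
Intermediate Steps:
m(W) = W²*(-3 + 6*W)*(5 + W) (m(W) = (W*6 - 3)*((W - 1*(-5))*W²) = (6*W - 3)*((W + 5)*W²) = (-3 + 6*W)*((5 + W)*W²) = (-3 + 6*W)*(W²*(5 + W)) = W²*(-3 + 6*W)*(5 + W))
m(14)*21 = (3*14²*(-1 + 2*14)*(5 + 14))*21 = (3*196*(-1 + 28)*19)*21 = (3*196*27*19)*21 = 301644*21 = 6334524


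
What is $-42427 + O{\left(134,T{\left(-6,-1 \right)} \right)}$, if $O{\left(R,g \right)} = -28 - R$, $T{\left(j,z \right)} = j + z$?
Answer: $-42589$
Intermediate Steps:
$-42427 + O{\left(134,T{\left(-6,-1 \right)} \right)} = -42427 - 162 = -42589$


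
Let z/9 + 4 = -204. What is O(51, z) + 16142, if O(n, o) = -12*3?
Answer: 16106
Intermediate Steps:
z = -1872 (z = -36 + 9*(-204) = -36 - 1836 = -1872)
O(n, o) = -36
O(51, z) + 16142 = -36 + 16142 = 16106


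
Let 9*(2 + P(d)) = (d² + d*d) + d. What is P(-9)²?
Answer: 225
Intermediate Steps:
P(d) = -2 + d/9 + 2*d²/9 (P(d) = -2 + ((d² + d*d) + d)/9 = -2 + ((d² + d²) + d)/9 = -2 + (2*d² + d)/9 = -2 + (d + 2*d²)/9 = -2 + (d/9 + 2*d²/9) = -2 + d/9 + 2*d²/9)
P(-9)² = (-2 + (⅑)*(-9) + (2/9)*(-9)²)² = (-2 - 1 + (2/9)*81)² = (-2 - 1 + 18)² = 15² = 225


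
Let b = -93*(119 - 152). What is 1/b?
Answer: 1/3069 ≈ 0.00032584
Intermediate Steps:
b = 3069 (b = -93*(-33) = 3069)
1/b = 1/3069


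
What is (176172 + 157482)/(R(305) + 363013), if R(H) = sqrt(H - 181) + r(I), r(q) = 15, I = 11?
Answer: 10093812026/10982444055 - 55609*sqrt(31)/10982444055 ≈ 0.91906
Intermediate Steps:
R(H) = 15 + sqrt(-181 + H) (R(H) = sqrt(H - 181) + 15 = sqrt(-181 + H) + 15 = 15 + sqrt(-181 + H))
(176172 + 157482)/(R(305) + 363013) = (176172 + 157482)/((15 + sqrt(-181 + 305)) + 363013) = 333654/((15 + sqrt(124)) + 363013) = 333654/((15 + 2*sqrt(31)) + 363013) = 333654/(363028 + 2*sqrt(31))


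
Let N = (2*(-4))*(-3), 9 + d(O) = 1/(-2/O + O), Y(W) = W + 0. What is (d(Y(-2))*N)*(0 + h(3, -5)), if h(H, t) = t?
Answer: 1200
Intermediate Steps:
Y(W) = W
d(O) = -9 + 1/(O - 2/O) (d(O) = -9 + 1/(-2/O + O) = -9 + 1/(O - 2/O))
N = 24 (N = -8*(-3) = 24)
(d(Y(-2))*N)*(0 + h(3, -5)) = (((18 - 2 - 9*(-2)²)/(-2 + (-2)²))*24)*(0 - 5) = (((18 - 2 - 9*4)/(-2 + 4))*24)*(-5) = (((18 - 2 - 36)/2)*24)*(-5) = (((½)*(-20))*24)*(-5) = -10*24*(-5) = -240*(-5) = 1200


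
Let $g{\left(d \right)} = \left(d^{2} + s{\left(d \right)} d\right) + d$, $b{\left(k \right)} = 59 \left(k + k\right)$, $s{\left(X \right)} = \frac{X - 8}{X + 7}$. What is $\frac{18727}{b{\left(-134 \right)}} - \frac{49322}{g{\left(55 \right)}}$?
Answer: $- \frac{51977043983}{3060333540} \approx -16.984$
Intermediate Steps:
$s{\left(X \right)} = \frac{-8 + X}{7 + X}$
$b{\left(k \right)} = 118 k$ ($b{\left(k \right)} = 59 \cdot 2 k = 118 k$)
$g{\left(d \right)} = d + d^{2} + \frac{d \left(-8 + d\right)}{7 + d}$ ($g{\left(d \right)} = \left(d^{2} + \frac{-8 + d}{7 + d} d\right) + d = \left(d^{2} + \frac{d \left(-8 + d\right)}{7 + d}\right) + d = d + d^{2} + \frac{d \left(-8 + d\right)}{7 + d}$)
$\frac{18727}{b{\left(-134 \right)}} - \frac{49322}{g{\left(55 \right)}} = \frac{18727}{118 \left(-134\right)} - \frac{49322}{55 \frac{1}{7 + 55} \left(-1 + 55^{2} + 9 \cdot 55\right)} = \frac{18727}{-15812} - \frac{49322}{55 \cdot \frac{1}{62} \left(-1 + 3025 + 495\right)} = 18727 \left(- \frac{1}{15812}\right) - \frac{49322}{55 \cdot \frac{1}{62} \cdot 3519} = - \frac{18727}{15812} - \frac{49322}{\frac{193545}{62}} = - \frac{18727}{15812} - \frac{3057964}{193545} = - \frac{51977043983}{3060333540}$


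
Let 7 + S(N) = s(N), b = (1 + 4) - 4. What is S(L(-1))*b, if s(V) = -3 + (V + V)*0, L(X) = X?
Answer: -10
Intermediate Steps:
b = 1 (b = 5 - 4 = 1)
s(V) = -3 (s(V) = -3 + (2*V)*0 = -3 + 0 = -3)
S(N) = -10 (S(N) = -7 - 3 = -10)
S(L(-1))*b = -10*1 = -10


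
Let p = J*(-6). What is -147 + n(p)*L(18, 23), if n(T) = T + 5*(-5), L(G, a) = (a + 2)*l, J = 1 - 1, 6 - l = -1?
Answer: -4522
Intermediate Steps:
l = 7 (l = 6 - 1*(-1) = 6 + 1 = 7)
J = 0
L(G, a) = 14 + 7*a (L(G, a) = (a + 2)*7 = (2 + a)*7 = 14 + 7*a)
p = 0 (p = 0*(-6) = 0)
n(T) = -25 + T (n(T) = T - 25 = -25 + T)
-147 + n(p)*L(18, 23) = -147 + (-25 + 0)*(14 + 7*23) = -147 - 25*(14 + 161) = -147 - 25*175 = -147 - 4375 = -4522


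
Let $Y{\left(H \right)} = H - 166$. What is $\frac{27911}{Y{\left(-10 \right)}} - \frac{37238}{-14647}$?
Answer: $- \frac{402258529}{2577872} \approx -156.04$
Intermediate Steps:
$Y{\left(H \right)} = -166 + H$
$\frac{27911}{Y{\left(-10 \right)}} - \frac{37238}{-14647} = \frac{27911}{-166 - 10} - \frac{37238}{-14647} = \frac{27911}{-176} - - \frac{37238}{14647} = 27911 \left(- \frac{1}{176}\right) + \frac{37238}{14647} = - \frac{27911}{176} + \frac{37238}{14647} = - \frac{402258529}{2577872}$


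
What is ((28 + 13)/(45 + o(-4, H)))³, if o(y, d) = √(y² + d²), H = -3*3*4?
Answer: 18487713645/362467097 - 2036477708*√82/362467097 ≈ 0.12863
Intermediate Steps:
H = -36 (H = -9*4 = -36)
o(y, d) = √(d² + y²)
((28 + 13)/(45 + o(-4, H)))³ = ((28 + 13)/(45 + √((-36)² + (-4)²)))³ = (41/(45 + √(1296 + 16)))³ = (41/(45 + √1312))³ = (41/(45 + 4*√82))³ = 68921/(45 + 4*√82)³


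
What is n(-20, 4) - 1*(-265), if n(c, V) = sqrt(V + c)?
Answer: 265 + 4*I ≈ 265.0 + 4.0*I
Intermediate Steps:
n(-20, 4) - 1*(-265) = sqrt(4 - 20) - 1*(-265) = sqrt(-16) + 265 = 4*I + 265 = 265 + 4*I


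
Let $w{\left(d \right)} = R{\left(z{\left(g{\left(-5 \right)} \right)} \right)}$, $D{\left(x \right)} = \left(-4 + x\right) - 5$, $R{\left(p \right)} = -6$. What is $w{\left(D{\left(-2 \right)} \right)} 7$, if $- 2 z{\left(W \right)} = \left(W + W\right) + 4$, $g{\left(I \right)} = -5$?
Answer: $-42$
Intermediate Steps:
$z{\left(W \right)} = -2 - W$ ($z{\left(W \right)} = - \frac{\left(W + W\right) + 4}{2} = - \frac{2 W + 4}{2} = - \frac{4 + 2 W}{2} = -2 - W$)
$D{\left(x \right)} = -9 + x$
$w{\left(d \right)} = -6$
$w{\left(D{\left(-2 \right)} \right)} 7 = \left(-6\right) 7 = -42$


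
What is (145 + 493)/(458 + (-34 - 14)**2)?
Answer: 319/1381 ≈ 0.23099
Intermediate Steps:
(145 + 493)/(458 + (-34 - 14)**2) = 638/(458 + (-48)**2) = 638/(458 + 2304) = 638/2762 = 638*(1/2762) = 319/1381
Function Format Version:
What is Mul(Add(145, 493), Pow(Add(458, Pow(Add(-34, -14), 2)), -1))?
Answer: Rational(319, 1381) ≈ 0.23099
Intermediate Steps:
Mul(Add(145, 493), Pow(Add(458, Pow(Add(-34, -14), 2)), -1)) = Mul(638, Pow(Add(458, Pow(-48, 2)), -1)) = Mul(638, Pow(Add(458, 2304), -1)) = Mul(638, Pow(2762, -1)) = Mul(638, Rational(1, 2762)) = Rational(319, 1381)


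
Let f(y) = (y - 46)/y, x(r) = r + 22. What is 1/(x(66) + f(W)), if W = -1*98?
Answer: 49/4384 ≈ 0.011177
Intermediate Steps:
W = -98
x(r) = 22 + r
f(y) = (-46 + y)/y
1/(x(66) + f(W)) = 1/((22 + 66) + (-46 - 98)/(-98)) = 1/(88 - 1/98*(-144)) = 1/(88 + 72/49) = 1/(4384/49) = 49/4384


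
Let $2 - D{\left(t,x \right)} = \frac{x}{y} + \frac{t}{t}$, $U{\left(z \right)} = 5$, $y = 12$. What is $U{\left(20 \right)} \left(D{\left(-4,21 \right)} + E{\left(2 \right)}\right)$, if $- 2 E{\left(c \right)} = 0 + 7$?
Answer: $- \frac{85}{4} \approx -21.25$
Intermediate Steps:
$E{\left(c \right)} = - \frac{7}{2}$ ($E{\left(c \right)} = - \frac{0 + 7}{2} = \left(- \frac{1}{2}\right) 7 = - \frac{7}{2}$)
$D{\left(t,x \right)} = 1 - \frac{x}{12}$ ($D{\left(t,x \right)} = 2 - \left(\frac{x}{12} + \frac{t}{t}\right) = 2 - \left(x \frac{1}{12} + 1\right) = 2 - \left(\frac{x}{12} + 1\right) = 2 - \left(1 + \frac{x}{12}\right) = 1 - \frac{x}{12}$)
$U{\left(20 \right)} \left(D{\left(-4,21 \right)} + E{\left(2 \right)}\right) = 5 \left(\left(1 - \frac{7}{4}\right) - \frac{7}{2}\right) = 5 \left(- \frac{3}{4} - \frac{7}{2}\right) = 5 \left(- \frac{17}{4}\right) = - \frac{85}{4}$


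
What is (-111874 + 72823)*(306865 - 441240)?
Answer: 5247478125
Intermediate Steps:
(-111874 + 72823)*(306865 - 441240) = -39051*(-134375) = 5247478125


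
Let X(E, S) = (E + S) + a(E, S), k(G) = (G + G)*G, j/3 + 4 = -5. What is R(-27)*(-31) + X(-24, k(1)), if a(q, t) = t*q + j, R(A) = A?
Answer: 740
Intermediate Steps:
j = -27 (j = -12 + 3*(-5) = -12 - 15 = -27)
k(G) = 2*G**2 (k(G) = (2*G)*G = 2*G**2)
a(q, t) = -27 + q*t (a(q, t) = t*q - 27 = q*t - 27 = -27 + q*t)
X(E, S) = -27 + E + S + E*S (X(E, S) = (E + S) + (-27 + E*S) = -27 + E + S + E*S)
R(-27)*(-31) + X(-24, k(1)) = -27*(-31) + (-27 - 24 + 2*1**2 - 48*1**2) = 837 + (-27 - 24 + 2*1 - 48) = 837 + (-27 - 24 + 2 - 24*2) = 837 + (-27 - 24 + 2 - 48) = 837 - 97 = 740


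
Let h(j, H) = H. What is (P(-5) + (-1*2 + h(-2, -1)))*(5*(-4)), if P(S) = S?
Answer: 160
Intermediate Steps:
(P(-5) + (-1*2 + h(-2, -1)))*(5*(-4)) = (-5 + (-1*2 - 1))*(5*(-4)) = (-5 + (-2 - 1))*(-20) = (-5 - 3)*(-20) = -8*(-20) = 160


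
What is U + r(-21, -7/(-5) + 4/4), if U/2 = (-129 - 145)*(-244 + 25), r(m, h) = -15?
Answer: 119997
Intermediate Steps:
U = 120012 (U = 2*((-129 - 145)*(-244 + 25)) = 2*(-274*(-219)) = 2*60006 = 120012)
U + r(-21, -7/(-5) + 4/4) = 120012 - 15 = 119997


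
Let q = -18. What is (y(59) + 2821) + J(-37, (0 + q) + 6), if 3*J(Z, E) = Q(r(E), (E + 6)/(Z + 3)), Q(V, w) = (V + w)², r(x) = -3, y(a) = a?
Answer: 833088/289 ≈ 2882.7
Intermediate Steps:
J(Z, E) = (-3 + (6 + E)/(3 + Z))²/3 (J(Z, E) = (-3 + (E + 6)/(Z + 3))²/3 = (-3 + (6 + E)/(3 + Z))²/3)
(y(59) + 2821) + J(-37, (0 + q) + 6) = (59 + 2821) + (-3 + ((0 - 18) + 6) - 3*(-37))²/(3*(3 - 37)²) = 2880 + (⅓)*(-3 + (-18 + 6) + 111)²/(-34)² = 2880 + (⅓)*(1/1156)*(-3 - 12 + 111)² = 2880 + (⅓)*(1/1156)*96² = 2880 + (⅓)*(1/1156)*9216 = 2880 + 768/289 = 833088/289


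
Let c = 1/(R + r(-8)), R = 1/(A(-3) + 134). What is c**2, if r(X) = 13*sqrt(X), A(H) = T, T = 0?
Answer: 17956/(1 + 3484*I*sqrt(2))**2 ≈ -0.00073965 - 3.0023e-7*I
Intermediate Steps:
A(H) = 0
R = 1/134 (R = 1/(0 + 134) = 1/134 ≈ 0.0074627)
c = 1/(1/134 + 26*I*sqrt(2)) (c = 1/(1/134 + 13*sqrt(-8)) = 1/(1/134 + 13*(2*I*sqrt(2))) = 1/(1/134 + 26*I*sqrt(2)) ≈ 5.52e-6 - 0.027196*I)
c**2 = (134/24276513 - 466856*I*sqrt(2)/24276513)**2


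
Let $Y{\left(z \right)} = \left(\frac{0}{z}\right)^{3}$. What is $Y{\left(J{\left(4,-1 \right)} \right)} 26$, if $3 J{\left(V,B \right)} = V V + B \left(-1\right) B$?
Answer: $0$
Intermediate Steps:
$J{\left(V,B \right)} = - \frac{B^{2}}{3} + \frac{V^{2}}{3}$ ($J{\left(V,B \right)} = \frac{V V + B \left(-1\right) B}{3} = \frac{V^{2} + - B B}{3} = \frac{V^{2} - B^{2}}{3} = - \frac{B^{2}}{3} + \frac{V^{2}}{3}$)
$Y{\left(z \right)} = 0$ ($Y{\left(z \right)} = 0^{3} = 0$)
$Y{\left(J{\left(4,-1 \right)} \right)} 26 = 0 \cdot 26 = 0$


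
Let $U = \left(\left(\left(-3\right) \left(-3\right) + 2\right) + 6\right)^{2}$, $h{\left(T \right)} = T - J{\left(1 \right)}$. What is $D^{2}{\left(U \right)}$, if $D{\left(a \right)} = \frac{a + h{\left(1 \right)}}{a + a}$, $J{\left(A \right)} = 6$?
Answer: $\frac{20164}{83521} \approx 0.24142$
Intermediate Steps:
$h{\left(T \right)} = -6 + T$ ($h{\left(T \right)} = T - 6 = -6 + T$)
$U = 289$ ($U = \left(\left(9 + 2\right) + 6\right)^{2} = \left(11 + 6\right)^{2} = 17^{2} = 289$)
$D{\left(a \right)} = \frac{-5 + a}{2 a}$ ($D{\left(a \right)} = \frac{a + \left(-6 + 1\right)}{a + a} = \frac{a - 5}{2 a} = \left(-5 + a\right) \frac{1}{2 a} = \frac{-5 + a}{2 a}$)
$D^{2}{\left(U \right)} = \left(\frac{-5 + 289}{2 \cdot 289}\right)^{2} = \left(\frac{1}{2} \cdot \frac{1}{289} \cdot 284\right)^{2} = \left(\frac{142}{289}\right)^{2} = \frac{20164}{83521}$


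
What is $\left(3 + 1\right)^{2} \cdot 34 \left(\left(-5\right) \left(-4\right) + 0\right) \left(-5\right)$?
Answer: $-54400$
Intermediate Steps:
$\left(3 + 1\right)^{2} \cdot 34 \left(\left(-5\right) \left(-4\right) + 0\right) \left(-5\right) = 4^{2} \cdot 34 \left(20 + 0\right) \left(-5\right) = 16 \cdot 34 \cdot 20 \left(-5\right) = 544 \left(-100\right) = -54400$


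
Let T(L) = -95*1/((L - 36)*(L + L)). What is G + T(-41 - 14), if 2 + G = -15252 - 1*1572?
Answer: -33685671/2002 ≈ -16826.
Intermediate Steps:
G = -16826 (G = -2 + (-15252 - 1*1572) = -2 + (-15252 - 1572) = -2 - 16824 = -16826)
T(L) = -95/(2*L*(-36 + L)) (T(L) = -95*1/(2*L*(-36 + L)) = -95/(2*L*(-36 + L)))
G + T(-41 - 14) = -16826 - 95/(2*(-41 - 14)*(-36 + (-41 - 14))) = -16826 - 95/2/(-55*(-36 - 55)) = -16826 - 95/2*(-1/55)/(-91) = -16826 - 95/2*(-1/55)*(-1/91) = -16826 - 19/2002 = -33685671/2002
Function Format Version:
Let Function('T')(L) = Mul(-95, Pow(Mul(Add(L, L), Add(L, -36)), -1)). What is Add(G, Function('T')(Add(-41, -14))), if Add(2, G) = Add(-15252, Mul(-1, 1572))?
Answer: Rational(-33685671, 2002) ≈ -16826.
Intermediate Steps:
G = -16826 (G = Add(-2, Add(-15252, Mul(-1, 1572))) = Add(-2, Add(-15252, -1572)) = Add(-2, -16824) = -16826)
Function('T')(L) = Mul(Rational(-95, 2), Pow(L, -1), Pow(Add(-36, L), -1)) (Function('T')(L) = Mul(-95, Pow(Mul(Mul(2, L), Add(-36, L)), -1)) = Mul(-95, Pow(Mul(2, L, Add(-36, L)), -1)) = Mul(-95, Mul(Rational(1, 2), Pow(L, -1), Pow(Add(-36, L), -1))) = Mul(Rational(-95, 2), Pow(L, -1), Pow(Add(-36, L), -1)))
Add(G, Function('T')(Add(-41, -14))) = Add(-16826, Mul(Rational(-95, 2), Pow(Add(-41, -14), -1), Pow(Add(-36, Add(-41, -14)), -1))) = Add(-16826, Mul(Rational(-95, 2), Pow(-55, -1), Pow(Add(-36, -55), -1))) = Add(-16826, Mul(Rational(-95, 2), Rational(-1, 55), Pow(-91, -1))) = Add(-16826, Mul(Rational(-95, 2), Rational(-1, 55), Rational(-1, 91))) = Add(-16826, Rational(-19, 2002)) = Rational(-33685671, 2002)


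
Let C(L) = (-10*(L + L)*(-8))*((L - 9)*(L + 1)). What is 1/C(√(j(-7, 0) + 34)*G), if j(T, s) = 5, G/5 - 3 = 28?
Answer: 1/17556906375120 + 156161*√39/141508665383467200 ≈ 6.9486e-12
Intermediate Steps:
G = 155 (G = 15 + 5*28 = 15 + 140 = 155)
C(L) = 160*L*(1 + L)*(-9 + L) (C(L) = (-20*L*(-8))*((-9 + L)*(1 + L)) = (-20*L*(-8))*((1 + L)*(-9 + L)) = (160*L)*((1 + L)*(-9 + L)) = 160*L*(1 + L)*(-9 + L))
1/C(√(j(-7, 0) + 34)*G) = 1/(160*(√(5 + 34)*155)*(-9 + (√(5 + 34)*155)² - 8*√(5 + 34)*155)) = 1/(160*(√39*155)*(-9 + (√39*155)² - 8*√39*155)) = 1/(160*(155*√39)*(-9 + (155*√39)² - 1240*√39)) = 1/(160*(155*√39)*(-9 + 936975 - 1240*√39)) = 1/(160*(155*√39)*(936966 - 1240*√39)) = 1/(24800*√39*(936966 - 1240*√39)) = √39/(967200*(936966 - 1240*√39))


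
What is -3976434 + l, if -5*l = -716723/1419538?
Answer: -28223495120737/7097690 ≈ -3.9764e+6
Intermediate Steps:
l = 716723/7097690 (l = -(-716723)/(5*1419538) = -1/5*(-716723/1419538) = 716723/7097690 ≈ 0.10098)
-3976434 + l = -3976434 + 716723/7097690 = -28223495120737/7097690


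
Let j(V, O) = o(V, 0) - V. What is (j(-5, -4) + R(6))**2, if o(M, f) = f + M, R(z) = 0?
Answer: 0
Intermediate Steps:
o(M, f) = M + f
j(V, O) = 0 (j(V, O) = (V + 0) - V = V - V = 0)
(j(-5, -4) + R(6))**2 = (0 + 0)**2 = 0**2 = 0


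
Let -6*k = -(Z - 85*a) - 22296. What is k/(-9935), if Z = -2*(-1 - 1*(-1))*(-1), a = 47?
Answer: -18301/59610 ≈ -0.30701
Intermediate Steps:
Z = 0 (Z = -2*(-1 + 1)*(-1) = -2*0*(-1) = 0*(-1) = 0)
k = 18301/6 (k = -(-(0 - 85*47) - 22296)/6 = -(-(0 - 3995) - 22296)/6 = -(-1*(-3995) - 22296)/6 = -(3995 - 22296)/6 = -⅙*(-18301) = 18301/6 ≈ 3050.2)
k/(-9935) = (18301/6)/(-9935) = (18301/6)*(-1/9935) = -18301/59610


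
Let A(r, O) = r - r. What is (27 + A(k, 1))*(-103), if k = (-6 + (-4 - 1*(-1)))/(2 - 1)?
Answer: -2781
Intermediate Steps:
k = -9 (k = (-6 + (-4 + 1))/1 = (-6 - 3)*1 = -9*1 = -9)
A(r, O) = 0
(27 + A(k, 1))*(-103) = (27 + 0)*(-103) = 27*(-103) = -2781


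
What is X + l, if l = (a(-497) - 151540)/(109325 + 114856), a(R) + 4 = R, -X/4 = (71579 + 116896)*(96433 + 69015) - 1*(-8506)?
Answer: -27962383356229585/224181 ≈ -1.2473e+11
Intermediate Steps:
X = -124731281224 (X = -4*((71579 + 116896)*(96433 + 69015) - 1*(-8506)) = -4*(188475*165448 + 8506) = -4*(31182811800 + 8506) = -4*31182820306 = -124731281224)
a(R) = -4 + R
l = -152041/224181 (l = ((-4 - 497) - 151540)/(109325 + 114856) = (-501 - 151540)/224181 = -152041*1/224181 = -152041/224181 ≈ -0.67821)
X + l = -124731281224 - 152041/224181 = -27962383356229585/224181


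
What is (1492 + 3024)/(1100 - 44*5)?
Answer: 1129/220 ≈ 5.1318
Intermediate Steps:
(1492 + 3024)/(1100 - 44*5) = 4516/(1100 - 220) = 4516/880 = 4516*(1/880) = 1129/220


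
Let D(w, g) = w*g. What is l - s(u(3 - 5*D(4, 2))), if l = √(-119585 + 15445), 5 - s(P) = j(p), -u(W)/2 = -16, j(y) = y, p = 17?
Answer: 12 + 2*I*√26035 ≈ 12.0 + 322.71*I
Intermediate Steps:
D(w, g) = g*w
u(W) = 32 (u(W) = -2*(-16) = 32)
s(P) = -12 (s(P) = 5 - 1*17 = 5 - 17 = -12)
l = 2*I*√26035 (l = √(-104140) = 2*I*√26035 ≈ 322.71*I)
l - s(u(3 - 5*D(4, 2))) = 2*I*√26035 - 1*(-12) = 2*I*√26035 + 12 = 12 + 2*I*√26035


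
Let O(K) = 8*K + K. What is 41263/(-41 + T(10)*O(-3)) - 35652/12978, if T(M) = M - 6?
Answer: -90137227/322287 ≈ -279.68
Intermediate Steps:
T(M) = -6 + M
O(K) = 9*K
41263/(-41 + T(10)*O(-3)) - 35652/12978 = 41263/(-41 + (-6 + 10)*(9*(-3))) - 35652/12978 = 41263/(-41 + 4*(-27)) - 35652*1/12978 = 41263/(-41 - 108) - 5942/2163 = 41263/(-149) - 5942/2163 = 41263*(-1/149) - 5942/2163 = -41263/149 - 5942/2163 = -90137227/322287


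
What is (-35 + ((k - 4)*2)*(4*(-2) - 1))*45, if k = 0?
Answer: 1665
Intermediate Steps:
(-35 + ((k - 4)*2)*(4*(-2) - 1))*45 = (-35 + ((0 - 4)*2)*(4*(-2) - 1))*45 = (-35 + (-4*2)*(-8 - 1))*45 = (-35 - 8*(-9))*45 = (-35 + 72)*45 = 37*45 = 1665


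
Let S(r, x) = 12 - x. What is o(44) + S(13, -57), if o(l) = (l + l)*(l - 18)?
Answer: 2357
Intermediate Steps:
o(l) = 2*l*(-18 + l) (o(l) = (2*l)*(-18 + l) = 2*l*(-18 + l))
o(44) + S(13, -57) = 2*44*(-18 + 44) + (12 - 1*(-57)) = 2*44*26 + (12 + 57) = 2288 + 69 = 2357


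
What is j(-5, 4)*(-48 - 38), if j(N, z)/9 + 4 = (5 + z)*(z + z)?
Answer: -52632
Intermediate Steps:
j(N, z) = -36 + 18*z*(5 + z) (j(N, z) = -36 + 9*((5 + z)*(z + z)) = -36 + 9*((5 + z)*(2*z)) = -36 + 9*(2*z*(5 + z)) = -36 + 18*z*(5 + z))
j(-5, 4)*(-48 - 38) = (-36 + 18*4**2 + 90*4)*(-48 - 38) = (-36 + 18*16 + 360)*(-86) = (-36 + 288 + 360)*(-86) = 612*(-86) = -52632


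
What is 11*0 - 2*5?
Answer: -10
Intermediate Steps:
11*0 - 2*5 = 0 - 10 = -10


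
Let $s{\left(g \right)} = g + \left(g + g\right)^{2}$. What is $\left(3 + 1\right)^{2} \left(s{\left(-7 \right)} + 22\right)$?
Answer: $3376$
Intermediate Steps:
$s{\left(g \right)} = g + 4 g^{2}$ ($s{\left(g \right)} = g + \left(2 g\right)^{2} = g + 4 g^{2}$)
$\left(3 + 1\right)^{2} \left(s{\left(-7 \right)} + 22\right) = \left(3 + 1\right)^{2} \left(- 7 \left(1 + 4 \left(-7\right)\right) + 22\right) = 4^{2} \left(- 7 \left(1 - 28\right) + 22\right) = 16 \left(\left(-7\right) \left(-27\right) + 22\right) = 16 \left(189 + 22\right) = 16 \cdot 211 = 3376$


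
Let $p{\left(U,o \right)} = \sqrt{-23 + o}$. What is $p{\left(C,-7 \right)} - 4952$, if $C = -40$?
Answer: $-4952 + i \sqrt{30} \approx -4952.0 + 5.4772 i$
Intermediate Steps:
$p{\left(C,-7 \right)} - 4952 = \sqrt{-23 - 7} - 4952 = \sqrt{-30} - 4952 = i \sqrt{30} - 4952 = -4952 + i \sqrt{30}$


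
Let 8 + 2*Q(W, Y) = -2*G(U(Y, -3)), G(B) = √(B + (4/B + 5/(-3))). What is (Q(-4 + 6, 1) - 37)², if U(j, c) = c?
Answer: (41 + I*√6)² ≈ 1675.0 + 200.86*I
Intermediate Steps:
G(B) = √(-5/3 + B + 4/B) (G(B) = √(B + (4/B + 5*(-⅓))) = √(B + (4/B - 5/3)) = √(B + (-5/3 + 4/B)) = √(-5/3 + B + 4/B))
Q(W, Y) = -4 - I*√6 (Q(W, Y) = -4 + (-2*√(-15 + 9*(-3) + 36/(-3))/3)/2 = -4 + (-2*√(-15 - 27 + 36*(-⅓))/3)/2 = -4 + (-2*√(-15 - 27 - 12)/3)/2 = -4 + (-2*√(-54)/3)/2 = -4 + (-2*3*I*√6/3)/2 = -4 + (-2*I*√6)/2 = -4 - I*√6)
(Q(-4 + 6, 1) - 37)² = ((-4 - I*√6) - 37)² = (-41 - I*√6)²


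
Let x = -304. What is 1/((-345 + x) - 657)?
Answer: -1/1306 ≈ -0.00076570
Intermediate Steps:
1/((-345 + x) - 657) = 1/((-345 - 304) - 657) = 1/(-649 - 657) = 1/(-1306) = -1/1306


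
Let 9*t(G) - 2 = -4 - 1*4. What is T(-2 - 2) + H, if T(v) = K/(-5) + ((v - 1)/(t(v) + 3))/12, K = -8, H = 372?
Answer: 52279/140 ≈ 373.42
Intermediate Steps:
t(G) = -⅔ (t(G) = 2/9 + (-4 - 1*4)/9 = 2/9 + (-4 - 4)/9 = 2/9 + (⅑)*(-8) = 2/9 - 8/9 = -⅔)
T(v) = 219/140 + v/28 (T(v) = -8/(-5) + ((v - 1)/(-⅔ + 3))/12 = -8*(-⅕) + ((-1 + v)/(7/3))*(1/12) = 8/5 + ((-1 + v)*(3/7))*(1/12) = 8/5 + (-3/7 + 3*v/7)*(1/12) = 8/5 + (-1/28 + v/28) = 219/140 + v/28)
T(-2 - 2) + H = (219/140 + (-2 - 2)/28) + 372 = (219/140 + (1/28)*(-4)) + 372 = (219/140 - ⅐) + 372 = 199/140 + 372 = 52279/140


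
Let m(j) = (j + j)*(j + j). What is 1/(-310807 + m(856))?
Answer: 1/2620137 ≈ 3.8166e-7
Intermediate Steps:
m(j) = 4*j**2 (m(j) = (2*j)*(2*j) = 4*j**2)
1/(-310807 + m(856)) = 1/(-310807 + 4*856**2) = 1/(-310807 + 4*732736) = 1/(-310807 + 2930944) = 1/2620137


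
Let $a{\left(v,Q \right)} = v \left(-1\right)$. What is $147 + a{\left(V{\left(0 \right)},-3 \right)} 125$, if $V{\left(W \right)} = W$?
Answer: $147$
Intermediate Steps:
$a{\left(v,Q \right)} = - v$
$147 + a{\left(V{\left(0 \right)},-3 \right)} 125 = 147 + \left(-1\right) 0 \cdot 125 = 147 + 0 \cdot 125 = 147 + 0 = 147$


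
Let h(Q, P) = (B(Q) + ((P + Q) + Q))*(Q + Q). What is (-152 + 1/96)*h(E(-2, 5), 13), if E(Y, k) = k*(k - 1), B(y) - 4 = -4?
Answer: -3866615/12 ≈ -3.2222e+5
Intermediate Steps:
B(y) = 0 (B(y) = 4 - 4 = 0)
E(Y, k) = k*(-1 + k)
h(Q, P) = 2*Q*(P + 2*Q) (h(Q, P) = (0 + ((P + Q) + Q))*(Q + Q) = (0 + (P + 2*Q))*(2*Q) = (P + 2*Q)*(2*Q) = 2*Q*(P + 2*Q))
(-152 + 1/96)*h(E(-2, 5), 13) = (-152 + 1/96)*(2*(5*(-1 + 5))*(13 + 2*(5*(-1 + 5)))) = (-152 + 1/96)*(2*(5*4)*(13 + 2*(5*4))) = -14591*20*(13 + 2*20)/48 = -14591*20*(13 + 40)/48 = -14591*20*53/48 = -14591/96*2120 = -3866615/12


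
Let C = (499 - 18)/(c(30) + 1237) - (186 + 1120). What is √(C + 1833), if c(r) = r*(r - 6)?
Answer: 2*√504817935/1957 ≈ 22.962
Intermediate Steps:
c(r) = r*(-6 + r)
C = -2555361/1957 (C = (499 - 18)/(30*(-6 + 30) + 1237) - (186 + 1120) = 481/(30*24 + 1237) - 1*1306 = 481/(720 + 1237) - 1306 = 481/1957 - 1306 = -2555361/1957 ≈ -1305.8)
√(C + 1833) = √(-2555361/1957 + 1833) = √(1031820/1957) = 2*√504817935/1957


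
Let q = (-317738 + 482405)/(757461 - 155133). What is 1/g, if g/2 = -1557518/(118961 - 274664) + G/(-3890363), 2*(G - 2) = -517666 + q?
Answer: 121618293201386664/2449311052868194337 ≈ 0.049654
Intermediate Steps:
q = 54889/200776 (q = 164667/602328 = 164667*(1/602328) = 54889/200776 ≈ 0.27338)
G = -103934050823/401552 (G = 2 + (-517666 + 54889/200776)/2 = 2 + (½)*(-103934853927/200776) = 2 - 103934853927/401552 = -103934050823/401552 ≈ -2.5883e+5)
g = 2449311052868194337/121618293201386664 (g = 2*(-1557518/(118961 - 274664) - 103934050823/401552/(-3890363)) = 2*(-1557518/(-155703) - 103934050823/401552*(-1/3890363)) = 2*(-1557518*(-1/155703) + 103934050823/1562183043376) = 2*(1557518/155703 + 103934050823/1562183043376) = 2*(2449311052868194337/243236586402773328) = 2449311052868194337/121618293201386664 ≈ 20.139)
1/g = 1/(2449311052868194337/121618293201386664) = 121618293201386664/2449311052868194337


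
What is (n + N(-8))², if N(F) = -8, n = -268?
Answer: 76176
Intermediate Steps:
(n + N(-8))² = (-268 - 8)² = (-276)² = 76176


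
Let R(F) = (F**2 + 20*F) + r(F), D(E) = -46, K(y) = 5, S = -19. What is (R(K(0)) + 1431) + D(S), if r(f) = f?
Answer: 1515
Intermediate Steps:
R(F) = F**2 + 21*F (R(F) = (F**2 + 20*F) + F = F**2 + 21*F)
(R(K(0)) + 1431) + D(S) = (5*(21 + 5) + 1431) - 46 = (5*26 + 1431) - 46 = (130 + 1431) - 46 = 1561 - 46 = 1515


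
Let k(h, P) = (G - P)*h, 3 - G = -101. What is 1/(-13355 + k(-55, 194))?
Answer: -1/8405 ≈ -0.00011898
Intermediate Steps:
G = 104 (G = 3 - 1*(-101) = 3 + 101 = 104)
k(h, P) = h*(104 - P) (k(h, P) = (104 - P)*h = h*(104 - P))
1/(-13355 + k(-55, 194)) = 1/(-13355 - 55*(104 - 1*194)) = 1/(-13355 - 55*(104 - 194)) = 1/(-13355 - 55*(-90)) = 1/(-13355 + 4950) = 1/(-8405) = -1/8405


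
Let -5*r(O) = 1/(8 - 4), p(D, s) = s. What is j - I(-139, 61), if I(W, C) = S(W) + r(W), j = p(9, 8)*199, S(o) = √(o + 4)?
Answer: 31841/20 - 3*I*√15 ≈ 1592.1 - 11.619*I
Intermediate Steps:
S(o) = √(4 + o)
r(O) = -1/20 (r(O) = -1/(5*(8 - 4)) = -⅕/4 = -⅕*¼ = -1/20)
j = 1592 (j = 8*199 = 1592)
I(W, C) = -1/20 + √(4 + W) (I(W, C) = √(4 + W) - 1/20 = -1/20 + √(4 + W))
j - I(-139, 61) = 1592 - (-1/20 + √(4 - 139)) = 1592 - (-1/20 + √(-135)) = 1592 - (-1/20 + 3*I*√15) = 1592 + (1/20 - 3*I*√15) = 31841/20 - 3*I*√15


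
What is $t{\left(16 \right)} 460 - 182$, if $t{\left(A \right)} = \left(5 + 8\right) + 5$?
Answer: $8098$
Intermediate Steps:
$t{\left(A \right)} = 18$ ($t{\left(A \right)} = 13 + 5 = 18$)
$t{\left(16 \right)} 460 - 182 = 18 \cdot 460 - 182 = 8280 - 182 = 8098$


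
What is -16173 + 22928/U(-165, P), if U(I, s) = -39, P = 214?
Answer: -653675/39 ≈ -16761.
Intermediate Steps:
-16173 + 22928/U(-165, P) = -16173 + 22928/(-39) = -16173 + 22928*(-1/39) = -16173 - 22928/39 = -653675/39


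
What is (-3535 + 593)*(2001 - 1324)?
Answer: -1991734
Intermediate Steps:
(-3535 + 593)*(2001 - 1324) = -2942*677 = -1991734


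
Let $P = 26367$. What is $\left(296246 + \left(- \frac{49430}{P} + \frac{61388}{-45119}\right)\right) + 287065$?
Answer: $\frac{693933641490737}{1189652673} \approx 5.8331 \cdot 10^{5}$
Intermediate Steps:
$\left(296246 + \left(- \frac{49430}{P} + \frac{61388}{-45119}\right)\right) + 287065 = \left(296246 + \left(- \frac{49430}{26367} + \frac{61388}{-45119}\right)\right) + 287065 = \left(296246 + \left(\left(-49430\right) \frac{1}{26367} + 61388 \left(- \frac{1}{45119}\right)\right)\right) + 287065 = \left(296246 - \frac{3848849566}{1189652673}\right) + 287065 = \frac{352425996915992}{1189652673} + 287065 = \frac{693933641490737}{1189652673}$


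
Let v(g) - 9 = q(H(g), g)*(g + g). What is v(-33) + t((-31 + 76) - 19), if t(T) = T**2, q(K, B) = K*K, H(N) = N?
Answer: -71189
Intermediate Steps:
q(K, B) = K**2
v(g) = 9 + 2*g**3 (v(g) = 9 + g**2*(g + g) = 9 + g**2*(2*g) = 9 + 2*g**3)
v(-33) + t((-31 + 76) - 19) = (9 + 2*(-33)**3) + ((-31 + 76) - 19)**2 = (9 + 2*(-35937)) + (45 - 19)**2 = (9 - 71874) + 26**2 = -71865 + 676 = -71189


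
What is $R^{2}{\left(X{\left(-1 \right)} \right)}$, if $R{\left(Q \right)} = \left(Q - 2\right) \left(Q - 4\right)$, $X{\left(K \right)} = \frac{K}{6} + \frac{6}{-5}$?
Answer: $\frac{264420121}{810000} \approx 326.44$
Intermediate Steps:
$X{\left(K \right)} = - \frac{6}{5} + \frac{K}{6}$ ($X{\left(K \right)} = K \frac{1}{6} + 6 \left(- \frac{1}{5}\right) = \frac{K}{6} - \frac{6}{5} = - \frac{6}{5} + \frac{K}{6}$)
$R{\left(Q \right)} = \left(-4 + Q\right) \left(-2 + Q\right)$ ($R{\left(Q \right)} = \left(-2 + Q\right) \left(-4 + Q\right) = \left(-4 + Q\right) \left(-2 + Q\right)$)
$R^{2}{\left(X{\left(-1 \right)} \right)} = \left(8 + \left(- \frac{6}{5} + \frac{1}{6} \left(-1\right)\right)^{2} - 6 \left(- \frac{6}{5} + \frac{1}{6} \left(-1\right)\right)\right)^{2} = \left(8 + \left(- \frac{6}{5} - \frac{1}{6}\right)^{2} - 6 \left(- \frac{6}{5} - \frac{1}{6}\right)\right)^{2} = \left(8 + \left(- \frac{41}{30}\right)^{2} - - \frac{41}{5}\right)^{2} = \left(8 + \frac{1681}{900} + \frac{41}{5}\right)^{2} = \left(\frac{16261}{900}\right)^{2} = \frac{264420121}{810000}$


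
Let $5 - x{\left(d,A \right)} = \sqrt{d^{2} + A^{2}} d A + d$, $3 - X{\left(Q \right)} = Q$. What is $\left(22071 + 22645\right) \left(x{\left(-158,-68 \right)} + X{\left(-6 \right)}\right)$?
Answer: $7691152 - 960857408 \sqrt{7397} \approx -8.2632 \cdot 10^{10}$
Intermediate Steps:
$X{\left(Q \right)} = 3 - Q$
$x{\left(d,A \right)} = 5 - d - A d \sqrt{A^{2} + d^{2}}$ ($x{\left(d,A \right)} = 5 - \left(\sqrt{d^{2} + A^{2}} d A + d\right) = 5 - \left(\sqrt{A^{2} + d^{2}} d A + d\right) = 5 - \left(d \sqrt{A^{2} + d^{2}} A + d\right) = 5 - \left(A d \sqrt{A^{2} + d^{2}} + d\right) = 5 - \left(d + A d \sqrt{A^{2} + d^{2}}\right) = 5 - d - A d \sqrt{A^{2} + d^{2}}$)
$\left(22071 + 22645\right) \left(x{\left(-158,-68 \right)} + X{\left(-6 \right)}\right) = \left(22071 + 22645\right) \left(\left(5 - -158 - \left(-68\right) \left(-158\right) \sqrt{\left(-68\right)^{2} + \left(-158\right)^{2}}\right) + \left(3 - -6\right)\right) = 44716 \left(\left(5 + 158 - \left(-68\right) \left(-158\right) \sqrt{4624 + 24964}\right) + \left(3 + 6\right)\right) = 44716 \left(\left(5 + 158 - \left(-68\right) \left(-158\right) \sqrt{29588}\right) + 9\right) = 44716 \left(\left(5 + 158 - \left(-68\right) \left(-158\right) 2 \sqrt{7397}\right) + 9\right) = 44716 \left(\left(5 + 158 - 21488 \sqrt{7397}\right) + 9\right) = 44716 \left(\left(163 - 21488 \sqrt{7397}\right) + 9\right) = 44716 \left(172 - 21488 \sqrt{7397}\right) = 7691152 - 960857408 \sqrt{7397}$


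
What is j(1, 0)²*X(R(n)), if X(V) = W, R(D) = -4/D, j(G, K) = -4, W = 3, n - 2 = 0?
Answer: 48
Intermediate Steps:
n = 2 (n = 2 + 0 = 2)
X(V) = 3
j(1, 0)²*X(R(n)) = (-4)²*3 = 16*3 = 48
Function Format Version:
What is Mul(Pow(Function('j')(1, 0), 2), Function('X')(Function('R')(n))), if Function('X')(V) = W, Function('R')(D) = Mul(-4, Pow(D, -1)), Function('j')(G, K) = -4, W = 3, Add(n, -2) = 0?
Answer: 48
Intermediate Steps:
n = 2 (n = Add(2, 0) = 2)
Function('X')(V) = 3
Mul(Pow(Function('j')(1, 0), 2), Function('X')(Function('R')(n))) = Mul(Pow(-4, 2), 3) = Mul(16, 3) = 48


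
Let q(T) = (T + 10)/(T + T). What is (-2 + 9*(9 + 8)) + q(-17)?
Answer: 5141/34 ≈ 151.21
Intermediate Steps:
q(T) = (10 + T)/(2*T) (q(T) = (10 + T)/((2*T)) = (10 + T)*(1/(2*T)) = (10 + T)/(2*T))
(-2 + 9*(9 + 8)) + q(-17) = (-2 + 9*(9 + 8)) + (½)*(10 - 17)/(-17) = (-2 + 9*17) + (½)*(-1/17)*(-7) = (-2 + 153) + 7/34 = 151 + 7/34 = 5141/34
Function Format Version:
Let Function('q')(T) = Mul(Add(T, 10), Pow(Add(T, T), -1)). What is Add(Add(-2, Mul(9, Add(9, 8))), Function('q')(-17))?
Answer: Rational(5141, 34) ≈ 151.21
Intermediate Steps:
Function('q')(T) = Mul(Rational(1, 2), Pow(T, -1), Add(10, T)) (Function('q')(T) = Mul(Add(10, T), Pow(Mul(2, T), -1)) = Mul(Add(10, T), Mul(Rational(1, 2), Pow(T, -1))) = Mul(Rational(1, 2), Pow(T, -1), Add(10, T)))
Add(Add(-2, Mul(9, Add(9, 8))), Function('q')(-17)) = Add(Add(-2, Mul(9, Add(9, 8))), Mul(Rational(1, 2), Pow(-17, -1), Add(10, -17))) = Add(Add(-2, Mul(9, 17)), Mul(Rational(1, 2), Rational(-1, 17), -7)) = Add(Add(-2, 153), Rational(7, 34)) = Add(151, Rational(7, 34)) = Rational(5141, 34)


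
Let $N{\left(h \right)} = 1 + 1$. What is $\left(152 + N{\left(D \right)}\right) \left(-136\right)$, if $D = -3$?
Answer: $-20944$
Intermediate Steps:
$N{\left(h \right)} = 2$
$\left(152 + N{\left(D \right)}\right) \left(-136\right) = \left(152 + 2\right) \left(-136\right) = 154 \left(-136\right) = -20944$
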